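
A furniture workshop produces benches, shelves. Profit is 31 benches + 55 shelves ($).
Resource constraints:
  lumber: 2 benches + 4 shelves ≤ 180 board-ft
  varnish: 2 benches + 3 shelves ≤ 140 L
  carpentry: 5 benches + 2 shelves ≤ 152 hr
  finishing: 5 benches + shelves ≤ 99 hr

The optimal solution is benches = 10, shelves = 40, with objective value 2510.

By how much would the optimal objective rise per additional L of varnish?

7

At the optimum: lumber uses 180 of 180 (binding); varnish uses 140 of 140 (binding); carpentry uses 130 of 152 (slack = 22); finishing uses 90 of 99 (slack = 9).
By complementary slackness, y = 0 for the non-binding constraints.
The binding rows give the dual system: 2·y_lumber + 2·y_varnish = 31 and 4·y_lumber + 3·y_varnish = 55.
Solving: y_lumber = 8.5, y_varnish = 7.
Shadow price of varnish = 7.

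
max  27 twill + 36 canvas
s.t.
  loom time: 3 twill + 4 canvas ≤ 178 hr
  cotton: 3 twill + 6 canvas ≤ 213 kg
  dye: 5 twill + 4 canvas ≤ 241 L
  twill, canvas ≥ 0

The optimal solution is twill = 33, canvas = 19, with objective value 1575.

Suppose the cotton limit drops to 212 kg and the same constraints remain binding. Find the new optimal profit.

Binding: cotton and dye. Non-binding: loom time (3 unused).
Slack constraints have shadow price 0 (complementary slackness).
From A_Bᵀ y = c: 3·y_cotton + 5·y_dye = 27; 6·y_cotton + 4·y_dye = 36.
→ y_cotton = 4 and y_dye = 3.
Δz = y_cotton·Δb = 4 × (-1) = -4, so new z* = 1575 − 4 = 1571.

1571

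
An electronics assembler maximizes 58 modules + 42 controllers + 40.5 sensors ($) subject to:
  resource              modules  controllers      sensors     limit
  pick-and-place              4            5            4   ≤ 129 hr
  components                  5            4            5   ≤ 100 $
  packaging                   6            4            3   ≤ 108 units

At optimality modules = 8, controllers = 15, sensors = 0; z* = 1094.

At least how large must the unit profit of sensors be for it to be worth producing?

41.5

Binding: components and packaging. Non-binding: pick-and-place (22 unused).
Slack constraints have shadow price 0 (complementary slackness).
Dual feasibility on the basic columns requires 5·y_components + 6·y_packaging = 58, 4·y_components + 4·y_packaging = 42.
Solving: y_components = 5, y_packaging = 5.5.
sensors enters the basis when its profit ≥ yᵀa₃ = 5·5 + 5.5·3 = 41.5.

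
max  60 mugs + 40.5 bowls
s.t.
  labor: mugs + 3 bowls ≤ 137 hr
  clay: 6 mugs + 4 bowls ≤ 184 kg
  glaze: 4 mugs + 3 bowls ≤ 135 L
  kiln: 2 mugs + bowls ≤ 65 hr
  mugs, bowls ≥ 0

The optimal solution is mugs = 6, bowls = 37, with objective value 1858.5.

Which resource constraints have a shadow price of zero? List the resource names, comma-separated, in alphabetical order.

labor: 117/137 (slack 20)
clay: 184/184 (binding)
glaze: 135/135 (binding)
kiln: 49/65 (slack 16)
By complementary slackness, a constraint with positive slack has shadow price 0 → kiln, labor.

kiln, labor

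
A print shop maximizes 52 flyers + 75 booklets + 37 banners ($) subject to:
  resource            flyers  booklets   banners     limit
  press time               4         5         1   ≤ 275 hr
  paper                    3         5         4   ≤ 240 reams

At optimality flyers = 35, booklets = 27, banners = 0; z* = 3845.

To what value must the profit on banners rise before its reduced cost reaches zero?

39

Both press time and paper are binding at x*.
The binding rows give the dual system: 4·y_press time + 3·y_paper = 52 and 5·y_press time + 5·y_paper = 75.
Solving: y_press time = 7, y_paper = 8.
banners enters the basis when its profit ≥ yᵀa₃ = 7·1 + 8·4 = 39.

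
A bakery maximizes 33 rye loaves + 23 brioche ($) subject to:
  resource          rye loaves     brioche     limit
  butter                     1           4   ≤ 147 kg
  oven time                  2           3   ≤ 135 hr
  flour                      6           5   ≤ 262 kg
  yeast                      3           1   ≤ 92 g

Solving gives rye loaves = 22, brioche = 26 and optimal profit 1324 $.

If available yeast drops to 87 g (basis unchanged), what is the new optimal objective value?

1309

Check each constraint at x*: butter 126/147 (slack 21); oven time 122/135 (slack 13); flour 262/262 (tight); yeast 92/92 (tight).
Slack constraints have shadow price 0 (complementary slackness).
Dual feasibility on the basic columns requires 6·y_flour + 3·y_yeast = 33, 5·y_flour + 1·y_yeast = 23.
→ y_flour = 4 and y_yeast = 3.
Δz = y_yeast·Δb = 3 × (-5) = -15, so new z* = 1324 − 15 = 1309.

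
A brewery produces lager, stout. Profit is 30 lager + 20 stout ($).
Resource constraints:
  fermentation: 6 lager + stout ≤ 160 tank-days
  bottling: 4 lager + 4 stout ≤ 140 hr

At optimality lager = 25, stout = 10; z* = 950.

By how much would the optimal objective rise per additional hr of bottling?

Check each constraint at x*: fermentation 160/160 (tight); bottling 140/140 (tight).
Dual feasibility on the basic columns requires 6·y_fermentation + 4·y_bottling = 30, 1·y_fermentation + 4·y_bottling = 20.
Solving: y_fermentation = 2, y_bottling = 4.5.
Shadow price of bottling = 4.5.

4.5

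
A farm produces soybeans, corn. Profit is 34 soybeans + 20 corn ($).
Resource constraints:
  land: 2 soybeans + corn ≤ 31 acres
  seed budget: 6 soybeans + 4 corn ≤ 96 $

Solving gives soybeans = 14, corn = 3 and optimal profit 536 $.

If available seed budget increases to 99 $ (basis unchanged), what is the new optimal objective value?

Check each constraint at x*: land 31/31 (tight); seed budget 96/96 (tight).
From A_Bᵀ y = c: 2·y_land + 6·y_seed budget = 34; 1·y_land + 4·y_seed budget = 20.
Solving: y_land = 8, y_seed budget = 3.
Δz = y_seed budget·Δb = 3 × (3) = 9, so new z* = 536 + 9 = 545.

545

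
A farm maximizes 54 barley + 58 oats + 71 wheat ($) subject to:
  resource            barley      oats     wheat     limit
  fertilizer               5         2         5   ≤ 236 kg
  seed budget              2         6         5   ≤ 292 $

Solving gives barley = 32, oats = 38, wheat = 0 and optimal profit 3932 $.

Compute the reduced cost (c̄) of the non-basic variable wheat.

Check each constraint at x*: fertilizer 236/236 (tight); seed budget 292/292 (tight).
The binding rows give the dual system: 5·y_fertilizer + 2·y_seed budget = 54 and 2·y_fertilizer + 6·y_seed budget = 58.
Solving: y_fertilizer = 8, y_seed budget = 7.
Reduced cost of wheat: c₃ − yᵀa₃ = 71 − (8·5 + 7·5) = 71 − 75 = -4.

-4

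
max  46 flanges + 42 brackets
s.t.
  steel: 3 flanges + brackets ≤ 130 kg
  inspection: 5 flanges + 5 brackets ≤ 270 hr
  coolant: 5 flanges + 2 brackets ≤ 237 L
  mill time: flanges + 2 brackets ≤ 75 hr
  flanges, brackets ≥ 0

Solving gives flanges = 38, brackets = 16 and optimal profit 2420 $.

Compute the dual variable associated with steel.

2

Check each constraint at x*: steel 130/130 (tight); inspection 270/270 (tight); coolant 222/237 (slack 15); mill time 70/75 (slack 5).
By complementary slackness, y = 0 for the non-binding constraints.
Dual feasibility on the basic columns requires 3·y_steel + 5·y_inspection = 46, 1·y_steel + 5·y_inspection = 42.
→ y_steel = 2 and y_inspection = 8.
Shadow price of steel = 2.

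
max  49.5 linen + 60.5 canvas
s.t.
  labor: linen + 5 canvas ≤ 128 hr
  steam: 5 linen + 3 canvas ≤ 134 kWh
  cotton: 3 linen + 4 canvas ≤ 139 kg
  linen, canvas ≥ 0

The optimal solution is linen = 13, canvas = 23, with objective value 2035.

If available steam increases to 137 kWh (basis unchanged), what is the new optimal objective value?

At the optimum: labor uses 128 of 128 (binding); steam uses 134 of 134 (binding); cotton uses 131 of 139 (slack = 8).
Since cotton is not tight, its dual is 0.
From A_Bᵀ y = c: 1·y_labor + 5·y_steam = 49.5; 5·y_labor + 3·y_steam = 60.5.
Solving: y_labor = 7, y_steam = 8.5.
Δz = y_steam·Δb = 8.5 × (3) = 25.5, so new z* = 2035 + 25.5 = 2060.5.

2060.5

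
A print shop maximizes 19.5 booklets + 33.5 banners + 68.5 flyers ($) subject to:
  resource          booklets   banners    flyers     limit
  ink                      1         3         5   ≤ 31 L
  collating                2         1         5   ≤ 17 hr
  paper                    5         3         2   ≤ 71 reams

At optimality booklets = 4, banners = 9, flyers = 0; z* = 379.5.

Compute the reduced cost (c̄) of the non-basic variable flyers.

-4

Binding: ink and collating. Non-binding: paper (24 unused).
Since paper is not tight, its dual is 0.
Dual feasibility on the basic columns requires 1·y_ink + 2·y_collating = 19.5, 3·y_ink + 1·y_collating = 33.5.
→ y_ink = 9.5 and y_collating = 5.
Reduced cost of flyers: c₃ − yᵀa₃ = 68.5 − (9.5·5 + 5·5) = 68.5 − 72.5 = -4.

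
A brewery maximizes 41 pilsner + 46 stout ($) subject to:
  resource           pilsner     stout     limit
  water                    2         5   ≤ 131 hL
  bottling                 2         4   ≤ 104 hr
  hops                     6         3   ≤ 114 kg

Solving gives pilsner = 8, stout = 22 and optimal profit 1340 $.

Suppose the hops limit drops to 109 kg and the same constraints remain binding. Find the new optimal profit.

Check each constraint at x*: water 126/131 (slack 5); bottling 104/104 (tight); hops 114/114 (tight).
Since water is not tight, its dual is 0.
Dual feasibility on the basic columns requires 2·y_bottling + 6·y_hops = 41, 4·y_bottling + 3·y_hops = 46.
This yields shadow prices y_bottling = 8.5, y_hops = 4.
Δz = y_hops·Δb = 4 × (-5) = -20, so new z* = 1340 − 20 = 1320.

1320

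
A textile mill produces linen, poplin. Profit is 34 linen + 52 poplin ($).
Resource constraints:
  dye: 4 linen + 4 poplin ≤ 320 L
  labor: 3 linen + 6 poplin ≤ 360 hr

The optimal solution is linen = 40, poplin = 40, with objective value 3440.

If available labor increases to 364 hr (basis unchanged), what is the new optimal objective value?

Check each constraint at x*: dye 320/320 (tight); labor 360/360 (tight).
Dual feasibility on the basic columns requires 4·y_dye + 3·y_labor = 34, 4·y_dye + 6·y_labor = 52.
→ y_dye = 4 and y_labor = 6.
Δz = y_labor·Δb = 6 × (4) = 24, so new z* = 3440 + 24 = 3464.

3464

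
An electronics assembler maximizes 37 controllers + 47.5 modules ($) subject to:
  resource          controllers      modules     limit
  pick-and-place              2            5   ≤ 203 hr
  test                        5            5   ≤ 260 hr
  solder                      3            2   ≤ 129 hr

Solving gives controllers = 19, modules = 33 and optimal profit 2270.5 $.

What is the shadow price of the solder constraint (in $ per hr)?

At the optimum: pick-and-place uses 203 of 203 (binding); test uses 260 of 260 (binding); solder uses 123 of 129 (slack = 6).
Since solder is not tight, its dual is 0.
The binding rows give the dual system: 2·y_pick-and-place + 5·y_test = 37 and 5·y_pick-and-place + 5·y_test = 47.5.
Solving: y_pick-and-place = 3.5, y_test = 6.
Shadow price of solder = 0.

0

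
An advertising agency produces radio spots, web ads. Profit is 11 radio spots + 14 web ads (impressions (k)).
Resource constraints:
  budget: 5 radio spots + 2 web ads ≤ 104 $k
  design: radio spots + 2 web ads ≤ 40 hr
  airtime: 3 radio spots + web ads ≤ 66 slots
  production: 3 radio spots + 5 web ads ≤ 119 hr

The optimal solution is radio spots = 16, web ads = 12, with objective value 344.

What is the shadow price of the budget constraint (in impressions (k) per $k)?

1

At the optimum: budget uses 104 of 104 (binding); design uses 40 of 40 (binding); airtime uses 60 of 66 (slack = 6); production uses 108 of 119 (slack = 11).
By complementary slackness, y = 0 for the non-binding constraints.
The binding rows give the dual system: 5·y_budget + 1·y_design = 11 and 2·y_budget + 2·y_design = 14.
This yields shadow prices y_budget = 1, y_design = 6.
Shadow price of budget = 1.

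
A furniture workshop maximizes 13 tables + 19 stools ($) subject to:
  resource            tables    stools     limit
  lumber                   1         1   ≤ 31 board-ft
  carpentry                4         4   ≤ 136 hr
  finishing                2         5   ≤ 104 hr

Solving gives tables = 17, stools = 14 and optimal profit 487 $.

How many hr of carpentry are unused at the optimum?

12

carpentry used = 4·17 + 4·14 = 124; slack = 136 − 124 = 12.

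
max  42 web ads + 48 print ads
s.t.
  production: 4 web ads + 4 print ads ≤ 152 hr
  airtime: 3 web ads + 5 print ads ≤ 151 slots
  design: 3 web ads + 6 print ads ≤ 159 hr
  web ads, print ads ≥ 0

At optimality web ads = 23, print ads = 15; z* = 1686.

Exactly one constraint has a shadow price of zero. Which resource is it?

production: 152/152 (binding)
airtime: 144/151 (slack 7)
design: 159/159 (binding)
By complementary slackness, a constraint with positive slack has shadow price 0 → airtime.

airtime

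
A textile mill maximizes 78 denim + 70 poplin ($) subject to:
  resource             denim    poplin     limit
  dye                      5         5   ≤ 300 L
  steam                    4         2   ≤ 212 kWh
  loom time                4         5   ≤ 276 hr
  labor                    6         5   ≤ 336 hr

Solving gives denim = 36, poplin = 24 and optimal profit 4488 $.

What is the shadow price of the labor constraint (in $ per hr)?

8

Check each constraint at x*: dye 300/300 (tight); steam 192/212 (slack 20); loom time 264/276 (slack 12); labor 336/336 (tight).
Since steam, loom time are not tight, their duals are 0.
The binding rows give the dual system: 5·y_dye + 6·y_labor = 78 and 5·y_dye + 5·y_labor = 70.
→ y_dye = 6 and y_labor = 8.
Shadow price of labor = 8.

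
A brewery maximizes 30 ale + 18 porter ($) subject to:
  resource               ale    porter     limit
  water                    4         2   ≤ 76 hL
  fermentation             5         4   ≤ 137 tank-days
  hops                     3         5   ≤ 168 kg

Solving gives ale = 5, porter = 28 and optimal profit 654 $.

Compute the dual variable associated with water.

Check each constraint at x*: water 76/76 (tight); fermentation 137/137 (tight); hops 155/168 (slack 13).
Slack constraints have shadow price 0 (complementary slackness).
The binding rows give the dual system: 4·y_water + 5·y_fermentation = 30 and 2·y_water + 4·y_fermentation = 18.
This yields shadow prices y_water = 5, y_fermentation = 2.
Shadow price of water = 5.

5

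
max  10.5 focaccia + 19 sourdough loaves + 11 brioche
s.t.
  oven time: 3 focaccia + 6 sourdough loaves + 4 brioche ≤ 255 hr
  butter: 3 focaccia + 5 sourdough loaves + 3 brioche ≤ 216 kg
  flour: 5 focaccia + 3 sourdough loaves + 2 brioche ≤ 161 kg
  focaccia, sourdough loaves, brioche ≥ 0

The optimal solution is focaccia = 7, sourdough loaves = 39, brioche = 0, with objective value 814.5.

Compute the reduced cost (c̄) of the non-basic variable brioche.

-1

At the optimum: oven time uses 255 of 255 (binding); butter uses 216 of 216 (binding); flour uses 152 of 161 (slack = 9).
By complementary slackness, y = 0 for the non-binding constraint.
From A_Bᵀ y = c: 3·y_oven time + 3·y_butter = 10.5; 6·y_oven time + 5·y_butter = 19.
This yields shadow prices y_oven time = 1.5, y_butter = 2.
Reduced cost of brioche: c₃ − yᵀa₃ = 11 − (1.5·4 + 2·3) = 11 − 12 = -1.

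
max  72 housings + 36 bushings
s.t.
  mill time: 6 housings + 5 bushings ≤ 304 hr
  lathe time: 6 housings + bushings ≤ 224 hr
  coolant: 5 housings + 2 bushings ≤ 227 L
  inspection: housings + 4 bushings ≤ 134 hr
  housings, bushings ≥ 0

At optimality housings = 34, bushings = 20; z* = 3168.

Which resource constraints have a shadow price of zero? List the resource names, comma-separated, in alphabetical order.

mill time: 304/304 (binding)
lathe time: 224/224 (binding)
coolant: 210/227 (slack 17)
inspection: 114/134 (slack 20)
By complementary slackness, a constraint with positive slack has shadow price 0 → coolant, inspection.

coolant, inspection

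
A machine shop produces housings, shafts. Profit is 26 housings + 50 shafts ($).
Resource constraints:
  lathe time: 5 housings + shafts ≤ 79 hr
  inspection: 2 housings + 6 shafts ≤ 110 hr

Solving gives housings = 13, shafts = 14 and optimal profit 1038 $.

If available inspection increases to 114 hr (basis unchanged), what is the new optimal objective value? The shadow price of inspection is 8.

1070

Δb = 4, so new z* = 1038 + (8)·(4) = 1038 + 32 = 1070.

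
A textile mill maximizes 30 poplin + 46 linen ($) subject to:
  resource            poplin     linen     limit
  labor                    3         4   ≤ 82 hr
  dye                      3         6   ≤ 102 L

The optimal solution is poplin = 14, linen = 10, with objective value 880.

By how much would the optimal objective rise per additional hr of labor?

Check each constraint at x*: labor 82/82 (tight); dye 102/102 (tight).
From A_Bᵀ y = c: 3·y_labor + 3·y_dye = 30; 4·y_labor + 6·y_dye = 46.
This yields shadow prices y_labor = 7, y_dye = 3.
Shadow price of labor = 7.

7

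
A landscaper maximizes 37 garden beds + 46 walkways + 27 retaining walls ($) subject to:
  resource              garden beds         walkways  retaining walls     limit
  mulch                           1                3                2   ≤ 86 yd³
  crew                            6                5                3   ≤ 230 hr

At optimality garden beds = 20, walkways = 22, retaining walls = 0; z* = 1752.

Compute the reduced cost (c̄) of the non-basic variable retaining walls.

-2

At the optimum: mulch uses 86 of 86 (binding); crew uses 230 of 230 (binding).
The binding rows give the dual system: 1·y_mulch + 6·y_crew = 37 and 3·y_mulch + 5·y_crew = 46.
Solving: y_mulch = 7, y_crew = 5.
Reduced cost of retaining walls: c₃ − yᵀa₃ = 27 − (7·2 + 5·3) = 27 − 29 = -2.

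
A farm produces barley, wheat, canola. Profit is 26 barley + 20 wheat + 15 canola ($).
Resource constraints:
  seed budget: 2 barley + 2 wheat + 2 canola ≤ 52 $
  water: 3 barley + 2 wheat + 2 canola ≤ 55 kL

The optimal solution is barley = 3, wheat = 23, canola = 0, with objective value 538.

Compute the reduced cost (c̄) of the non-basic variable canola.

Check each constraint at x*: seed budget 52/52 (tight); water 55/55 (tight).
From A_Bᵀ y = c: 2·y_seed budget + 3·y_water = 26; 2·y_seed budget + 2·y_water = 20.
This yields shadow prices y_seed budget = 4, y_water = 6.
Reduced cost of canola: c₃ − yᵀa₃ = 15 − (4·2 + 6·2) = 15 − 20 = -5.

-5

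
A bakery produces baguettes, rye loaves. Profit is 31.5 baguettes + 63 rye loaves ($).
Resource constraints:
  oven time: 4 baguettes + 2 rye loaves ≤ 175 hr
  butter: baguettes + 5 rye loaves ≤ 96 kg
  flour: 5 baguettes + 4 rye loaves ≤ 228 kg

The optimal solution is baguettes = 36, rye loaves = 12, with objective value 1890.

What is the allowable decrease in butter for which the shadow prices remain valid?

24.5

Binding constraints: butter, flour. The basis is B = [[1,5],[5,4]] with det -21.
Per unit decrease in butter, x* moves by d = (0.1905, -0.2381).
The basis stays optimal until oven time becomes binding; allowable decrease = 24.5 kg.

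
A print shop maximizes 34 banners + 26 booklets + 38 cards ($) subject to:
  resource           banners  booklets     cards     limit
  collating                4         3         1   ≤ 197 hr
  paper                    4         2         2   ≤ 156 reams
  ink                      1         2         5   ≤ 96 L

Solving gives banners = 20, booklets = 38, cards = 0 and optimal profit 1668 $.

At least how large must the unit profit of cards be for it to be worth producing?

Check each constraint at x*: collating 194/197 (slack 3); paper 156/156 (tight); ink 96/96 (tight).
Slack constraints have shadow price 0 (complementary slackness).
From A_Bᵀ y = c: 4·y_paper + 1·y_ink = 34; 2·y_paper + 2·y_ink = 26.
Solving: y_paper = 7, y_ink = 6.
cards enters the basis when its profit ≥ yᵀa₃ = 7·2 + 6·5 = 44.

44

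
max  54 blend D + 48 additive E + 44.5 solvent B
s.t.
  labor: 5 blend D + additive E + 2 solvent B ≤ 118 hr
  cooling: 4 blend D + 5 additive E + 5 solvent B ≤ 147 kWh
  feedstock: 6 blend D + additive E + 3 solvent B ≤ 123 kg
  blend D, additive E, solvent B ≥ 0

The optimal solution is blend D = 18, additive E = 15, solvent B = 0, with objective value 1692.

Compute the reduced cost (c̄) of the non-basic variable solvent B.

-9.5

At the optimum: labor uses 105 of 118 (slack = 13); cooling uses 147 of 147 (binding); feedstock uses 123 of 123 (binding).
Slack constraints have shadow price 0 (complementary slackness).
The binding rows give the dual system: 4·y_cooling + 6·y_feedstock = 54 and 5·y_cooling + 1·y_feedstock = 48.
This yields shadow prices y_cooling = 9, y_feedstock = 3.
Reduced cost of solvent B: c₃ − yᵀa₃ = 44.5 − (9·5 + 3·3) = 44.5 − 54 = -9.5.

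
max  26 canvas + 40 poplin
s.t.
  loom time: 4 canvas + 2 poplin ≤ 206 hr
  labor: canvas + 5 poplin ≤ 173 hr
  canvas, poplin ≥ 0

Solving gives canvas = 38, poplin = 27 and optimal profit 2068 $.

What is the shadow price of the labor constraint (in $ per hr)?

Check each constraint at x*: loom time 206/206 (tight); labor 173/173 (tight).
The binding rows give the dual system: 4·y_loom time + 1·y_labor = 26 and 2·y_loom time + 5·y_labor = 40.
→ y_loom time = 5 and y_labor = 6.
Shadow price of labor = 6.

6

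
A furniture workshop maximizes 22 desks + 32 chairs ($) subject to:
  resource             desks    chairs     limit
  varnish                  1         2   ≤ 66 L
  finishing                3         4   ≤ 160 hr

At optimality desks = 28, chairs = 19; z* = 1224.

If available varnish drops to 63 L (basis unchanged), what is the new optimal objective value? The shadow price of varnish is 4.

Δb = -3, so new z* = 1224 + (4)·(-3) = 1224 − 12 = 1212.

1212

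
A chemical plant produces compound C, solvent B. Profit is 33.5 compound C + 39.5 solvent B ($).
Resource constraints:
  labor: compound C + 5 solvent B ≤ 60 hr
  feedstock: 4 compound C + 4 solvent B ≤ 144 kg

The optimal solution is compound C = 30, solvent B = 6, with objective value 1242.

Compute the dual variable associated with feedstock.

Check each constraint at x*: labor 60/60 (tight); feedstock 144/144 (tight).
The binding rows give the dual system: 1·y_labor + 4·y_feedstock = 33.5 and 5·y_labor + 4·y_feedstock = 39.5.
This yields shadow prices y_labor = 1.5, y_feedstock = 8.
Shadow price of feedstock = 8.

8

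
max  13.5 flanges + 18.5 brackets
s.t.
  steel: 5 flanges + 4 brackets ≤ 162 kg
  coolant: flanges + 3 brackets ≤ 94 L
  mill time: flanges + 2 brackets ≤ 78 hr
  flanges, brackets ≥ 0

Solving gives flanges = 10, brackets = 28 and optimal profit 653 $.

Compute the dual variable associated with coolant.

At the optimum: steel uses 162 of 162 (binding); coolant uses 94 of 94 (binding); mill time uses 66 of 78 (slack = 12).
By complementary slackness, y = 0 for the non-binding constraint.
Dual feasibility on the basic columns requires 5·y_steel + 1·y_coolant = 13.5, 4·y_steel + 3·y_coolant = 18.5.
Solving: y_steel = 2, y_coolant = 3.5.
Shadow price of coolant = 3.5.

3.5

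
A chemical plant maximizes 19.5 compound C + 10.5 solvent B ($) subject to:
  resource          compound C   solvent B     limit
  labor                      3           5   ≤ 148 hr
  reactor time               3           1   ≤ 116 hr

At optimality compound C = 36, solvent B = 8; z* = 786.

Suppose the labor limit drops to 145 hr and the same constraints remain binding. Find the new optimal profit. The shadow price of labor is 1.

Δb = -3, so new z* = 786 + (1)·(-3) = 786 − 3 = 783.

783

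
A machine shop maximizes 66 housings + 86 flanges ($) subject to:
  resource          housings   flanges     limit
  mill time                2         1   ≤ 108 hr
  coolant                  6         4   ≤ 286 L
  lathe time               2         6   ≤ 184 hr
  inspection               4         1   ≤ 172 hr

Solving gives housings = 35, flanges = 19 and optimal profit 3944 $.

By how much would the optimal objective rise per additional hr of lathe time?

Check each constraint at x*: mill time 89/108 (slack 19); coolant 286/286 (tight); lathe time 184/184 (tight); inspection 159/172 (slack 13).
Slack constraints have shadow price 0 (complementary slackness).
Dual feasibility on the basic columns requires 6·y_coolant + 2·y_lathe time = 66, 4·y_coolant + 6·y_lathe time = 86.
→ y_coolant = 8 and y_lathe time = 9.
Shadow price of lathe time = 9.

9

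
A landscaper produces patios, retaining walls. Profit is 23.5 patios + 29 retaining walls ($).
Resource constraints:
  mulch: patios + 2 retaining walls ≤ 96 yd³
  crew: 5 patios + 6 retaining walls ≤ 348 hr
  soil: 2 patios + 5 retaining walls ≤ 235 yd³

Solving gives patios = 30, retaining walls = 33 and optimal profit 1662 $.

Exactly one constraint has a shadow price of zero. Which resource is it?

soil

mulch: 96/96 (binding)
crew: 348/348 (binding)
soil: 225/235 (slack 10)
By complementary slackness, a constraint with positive slack has shadow price 0 → soil.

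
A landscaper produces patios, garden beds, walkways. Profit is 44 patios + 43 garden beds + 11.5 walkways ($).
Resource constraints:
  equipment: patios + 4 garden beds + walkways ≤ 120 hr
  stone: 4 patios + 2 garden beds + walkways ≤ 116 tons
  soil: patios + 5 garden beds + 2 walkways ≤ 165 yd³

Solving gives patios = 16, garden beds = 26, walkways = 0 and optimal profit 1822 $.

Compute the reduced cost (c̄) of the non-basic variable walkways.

Check each constraint at x*: equipment 120/120 (tight); stone 116/116 (tight); soil 146/165 (slack 19).
Slack constraints have shadow price 0 (complementary slackness).
The binding rows give the dual system: 1·y_equipment + 4·y_stone = 44 and 4·y_equipment + 2·y_stone = 43.
Solving: y_equipment = 6, y_stone = 9.5.
Reduced cost of walkways: c₃ − yᵀa₃ = 11.5 − (6·1 + 9.5·1) = 11.5 − 15.5 = -4.

-4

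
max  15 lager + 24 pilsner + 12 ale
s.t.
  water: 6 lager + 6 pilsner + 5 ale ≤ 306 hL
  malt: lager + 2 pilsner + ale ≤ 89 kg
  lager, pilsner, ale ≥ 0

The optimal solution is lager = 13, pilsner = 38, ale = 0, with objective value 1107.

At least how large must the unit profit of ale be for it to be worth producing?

14

Both water and malt are binding at x*.
From A_Bᵀ y = c: 6·y_water + 1·y_malt = 15; 6·y_water + 2·y_malt = 24.
This yields shadow prices y_water = 1, y_malt = 9.
ale enters the basis when its profit ≥ yᵀa₃ = 1·5 + 9·1 = 14.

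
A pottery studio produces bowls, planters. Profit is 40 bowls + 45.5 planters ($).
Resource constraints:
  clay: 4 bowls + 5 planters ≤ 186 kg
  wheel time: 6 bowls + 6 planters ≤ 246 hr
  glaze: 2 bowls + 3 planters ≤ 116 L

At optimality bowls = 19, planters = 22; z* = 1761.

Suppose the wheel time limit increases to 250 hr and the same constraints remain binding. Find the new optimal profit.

1773

Check each constraint at x*: clay 186/186 (tight); wheel time 246/246 (tight); glaze 104/116 (slack 12).
By complementary slackness, y = 0 for the non-binding constraint.
From A_Bᵀ y = c: 4·y_clay + 6·y_wheel time = 40; 5·y_clay + 6·y_wheel time = 45.5.
This yields shadow prices y_clay = 5.5, y_wheel time = 3.
Δz = y_wheel time·Δb = 3 × (4) = 12, so new z* = 1761 + 12 = 1773.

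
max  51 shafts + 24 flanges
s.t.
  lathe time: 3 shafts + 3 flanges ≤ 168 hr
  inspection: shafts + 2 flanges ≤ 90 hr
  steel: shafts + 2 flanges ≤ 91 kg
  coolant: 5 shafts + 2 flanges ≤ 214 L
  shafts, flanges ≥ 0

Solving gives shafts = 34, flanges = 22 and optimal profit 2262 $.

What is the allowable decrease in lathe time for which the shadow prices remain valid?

39.6

Binding constraints: lathe time, coolant. The basis is B = [[3,3],[5,2]] with det -9.
Per unit decrease in lathe time, x* moves by d = (0.2222, -0.5556).
The basis stays optimal until flanges reaches 0; allowable decrease = 39.6 hr.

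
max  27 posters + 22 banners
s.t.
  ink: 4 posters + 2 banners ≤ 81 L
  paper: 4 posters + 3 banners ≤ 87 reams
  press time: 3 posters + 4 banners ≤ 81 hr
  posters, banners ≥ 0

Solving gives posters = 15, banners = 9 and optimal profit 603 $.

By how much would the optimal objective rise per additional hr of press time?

Check each constraint at x*: ink 78/81 (slack 3); paper 87/87 (tight); press time 81/81 (tight).
Slack constraints have shadow price 0 (complementary slackness).
From A_Bᵀ y = c: 4·y_paper + 3·y_press time = 27; 3·y_paper + 4·y_press time = 22.
This yields shadow prices y_paper = 6, y_press time = 1.
Shadow price of press time = 1.

1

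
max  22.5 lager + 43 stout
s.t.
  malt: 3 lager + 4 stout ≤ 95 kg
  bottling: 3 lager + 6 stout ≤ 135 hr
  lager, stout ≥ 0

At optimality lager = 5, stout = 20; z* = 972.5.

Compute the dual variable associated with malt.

At the optimum: malt uses 95 of 95 (binding); bottling uses 135 of 135 (binding).
From A_Bᵀ y = c: 3·y_malt + 3·y_bottling = 22.5; 4·y_malt + 6·y_bottling = 43.
This yields shadow prices y_malt = 1, y_bottling = 6.5.
Shadow price of malt = 1.

1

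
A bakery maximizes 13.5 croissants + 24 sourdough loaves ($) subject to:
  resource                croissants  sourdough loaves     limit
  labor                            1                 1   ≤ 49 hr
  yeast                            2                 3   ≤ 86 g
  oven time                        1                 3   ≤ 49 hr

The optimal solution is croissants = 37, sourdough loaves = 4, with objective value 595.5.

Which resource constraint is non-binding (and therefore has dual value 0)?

labor: 41/49 (slack 8)
yeast: 86/86 (binding)
oven time: 49/49 (binding)
By complementary slackness, a constraint with positive slack has shadow price 0 → labor.

labor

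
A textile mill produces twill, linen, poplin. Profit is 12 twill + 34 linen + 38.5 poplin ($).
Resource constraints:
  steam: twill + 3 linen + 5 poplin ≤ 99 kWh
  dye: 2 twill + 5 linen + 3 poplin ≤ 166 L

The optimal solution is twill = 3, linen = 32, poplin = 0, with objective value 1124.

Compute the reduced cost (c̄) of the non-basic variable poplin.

At the optimum: steam uses 99 of 99 (binding); dye uses 166 of 166 (binding).
Dual feasibility on the basic columns requires 1·y_steam + 2·y_dye = 12, 3·y_steam + 5·y_dye = 34.
Solving: y_steam = 8, y_dye = 2.
Reduced cost of poplin: c₃ − yᵀa₃ = 38.5 − (8·5 + 2·3) = 38.5 − 46 = -7.5.

-7.5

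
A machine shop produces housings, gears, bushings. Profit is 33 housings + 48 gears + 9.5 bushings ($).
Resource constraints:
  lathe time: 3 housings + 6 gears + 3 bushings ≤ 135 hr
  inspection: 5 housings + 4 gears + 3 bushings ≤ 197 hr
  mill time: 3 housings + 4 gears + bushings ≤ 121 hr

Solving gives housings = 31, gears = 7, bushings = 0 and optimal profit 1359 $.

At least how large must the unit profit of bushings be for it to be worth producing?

At the optimum: lathe time uses 135 of 135 (binding); inspection uses 183 of 197 (slack = 14); mill time uses 121 of 121 (binding).
By complementary slackness, y = 0 for the non-binding constraint.
From A_Bᵀ y = c: 3·y_lathe time + 3·y_mill time = 33; 6·y_lathe time + 4·y_mill time = 48.
Solving: y_lathe time = 2, y_mill time = 9.
bushings enters the basis when its profit ≥ yᵀa₃ = 2·3 + 9·1 = 15.

15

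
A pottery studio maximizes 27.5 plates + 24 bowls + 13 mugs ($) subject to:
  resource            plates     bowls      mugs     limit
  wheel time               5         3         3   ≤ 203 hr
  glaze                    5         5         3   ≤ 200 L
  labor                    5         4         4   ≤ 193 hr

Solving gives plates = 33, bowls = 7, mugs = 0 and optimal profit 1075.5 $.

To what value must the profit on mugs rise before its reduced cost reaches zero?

At the optimum: wheel time uses 186 of 203 (slack = 17); glaze uses 200 of 200 (binding); labor uses 193 of 193 (binding).
Since wheel time is not tight, its dual is 0.
From A_Bᵀ y = c: 5·y_glaze + 5·y_labor = 27.5; 5·y_glaze + 4·y_labor = 24.
This yields shadow prices y_glaze = 2, y_labor = 3.5.
mugs enters the basis when its profit ≥ yᵀa₃ = 2·3 + 3.5·4 = 20.

20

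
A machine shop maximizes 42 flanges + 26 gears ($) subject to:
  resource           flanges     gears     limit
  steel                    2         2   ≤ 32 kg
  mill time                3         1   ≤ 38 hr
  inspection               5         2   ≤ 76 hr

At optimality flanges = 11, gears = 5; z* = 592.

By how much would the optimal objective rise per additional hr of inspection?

Binding: steel and mill time. Non-binding: inspection (11 unused).
Since inspection is not tight, its dual is 0.
From A_Bᵀ y = c: 2·y_steel + 3·y_mill time = 42; 2·y_steel + 1·y_mill time = 26.
This yields shadow prices y_steel = 9, y_mill time = 8.
Shadow price of inspection = 0.

0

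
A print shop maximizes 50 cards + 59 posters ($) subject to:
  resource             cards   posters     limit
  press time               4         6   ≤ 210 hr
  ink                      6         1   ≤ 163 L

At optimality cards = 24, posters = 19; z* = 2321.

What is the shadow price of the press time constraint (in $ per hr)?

9.5

Both press time and ink are binding at x*.
Dual feasibility on the basic columns requires 4·y_press time + 6·y_ink = 50, 6·y_press time + 1·y_ink = 59.
Solving: y_press time = 9.5, y_ink = 2.
Shadow price of press time = 9.5.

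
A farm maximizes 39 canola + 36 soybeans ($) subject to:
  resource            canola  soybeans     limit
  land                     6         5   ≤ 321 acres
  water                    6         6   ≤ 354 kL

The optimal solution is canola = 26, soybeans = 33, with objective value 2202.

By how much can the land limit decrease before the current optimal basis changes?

Binding constraints: land, water. The basis is B = [[6,5],[6,6]] with det 6.
Per unit decrease in land, x* moves by d = (-1, 1).
The basis stays optimal until canola reaches 0; allowable decrease = 26 acres.

26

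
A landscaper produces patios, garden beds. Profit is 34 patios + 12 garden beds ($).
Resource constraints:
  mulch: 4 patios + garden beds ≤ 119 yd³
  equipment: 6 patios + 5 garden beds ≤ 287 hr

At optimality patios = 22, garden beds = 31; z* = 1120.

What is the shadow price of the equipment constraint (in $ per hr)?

Check each constraint at x*: mulch 119/119 (tight); equipment 287/287 (tight).
Dual feasibility on the basic columns requires 4·y_mulch + 6·y_equipment = 34, 1·y_mulch + 5·y_equipment = 12.
Solving: y_mulch = 7, y_equipment = 1.
Shadow price of equipment = 1.

1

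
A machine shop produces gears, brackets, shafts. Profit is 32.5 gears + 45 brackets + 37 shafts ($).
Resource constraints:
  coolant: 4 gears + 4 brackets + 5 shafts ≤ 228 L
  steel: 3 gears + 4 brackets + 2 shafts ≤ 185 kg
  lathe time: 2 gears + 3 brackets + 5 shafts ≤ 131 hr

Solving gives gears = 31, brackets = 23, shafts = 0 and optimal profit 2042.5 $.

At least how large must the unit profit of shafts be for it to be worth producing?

At the optimum: coolant uses 216 of 228 (slack = 12); steel uses 185 of 185 (binding); lathe time uses 131 of 131 (binding).
Since coolant is not tight, its dual is 0.
From A_Bᵀ y = c: 3·y_steel + 2·y_lathe time = 32.5; 4·y_steel + 3·y_lathe time = 45.
This yields shadow prices y_steel = 7.5, y_lathe time = 5.
shafts enters the basis when its profit ≥ yᵀa₃ = 7.5·2 + 5·5 = 40.

40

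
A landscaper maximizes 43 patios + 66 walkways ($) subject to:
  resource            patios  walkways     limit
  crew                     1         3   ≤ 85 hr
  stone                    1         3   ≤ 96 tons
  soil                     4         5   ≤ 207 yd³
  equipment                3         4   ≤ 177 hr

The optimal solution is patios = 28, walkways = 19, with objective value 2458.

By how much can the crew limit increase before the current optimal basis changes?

11

Binding constraints: crew, soil. The basis is B = [[1,3],[4,5]] with det -7.
Per unit increase in crew, x* moves by d = (-0.7143, 0.5714).
The basis stays optimal until stone becomes binding; allowable increase = 11 hr.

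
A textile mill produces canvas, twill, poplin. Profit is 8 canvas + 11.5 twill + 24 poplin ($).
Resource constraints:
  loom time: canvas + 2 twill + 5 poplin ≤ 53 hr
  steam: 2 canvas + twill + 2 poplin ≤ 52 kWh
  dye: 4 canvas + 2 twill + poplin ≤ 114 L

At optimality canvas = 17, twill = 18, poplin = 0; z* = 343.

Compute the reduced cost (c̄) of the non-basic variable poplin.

-4

Binding: loom time and steam. Non-binding: dye (10 unused).
Slack constraints have shadow price 0 (complementary slackness).
From A_Bᵀ y = c: 1·y_loom time + 2·y_steam = 8; 2·y_loom time + 1·y_steam = 11.5.
This yields shadow prices y_loom time = 5, y_steam = 1.5.
Reduced cost of poplin: c₃ − yᵀa₃ = 24 − (5·5 + 1.5·2) = 24 − 28 = -4.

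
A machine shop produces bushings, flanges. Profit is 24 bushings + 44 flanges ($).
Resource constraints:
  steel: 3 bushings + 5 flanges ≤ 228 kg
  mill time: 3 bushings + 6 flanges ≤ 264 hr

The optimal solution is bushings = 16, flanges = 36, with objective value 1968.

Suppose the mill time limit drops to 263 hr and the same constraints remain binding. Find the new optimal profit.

1964

Both steel and mill time are binding at x*.
Dual feasibility on the basic columns requires 3·y_steel + 3·y_mill time = 24, 5·y_steel + 6·y_mill time = 44.
→ y_steel = 4 and y_mill time = 4.
Δz = y_mill time·Δb = 4 × (-1) = -4, so new z* = 1968 − 4 = 1964.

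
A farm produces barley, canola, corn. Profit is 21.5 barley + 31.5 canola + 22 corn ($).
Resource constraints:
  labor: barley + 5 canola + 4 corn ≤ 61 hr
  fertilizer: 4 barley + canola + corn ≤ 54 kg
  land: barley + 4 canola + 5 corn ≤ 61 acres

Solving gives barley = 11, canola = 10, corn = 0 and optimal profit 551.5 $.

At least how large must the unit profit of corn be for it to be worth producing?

26

At the optimum: labor uses 61 of 61 (binding); fertilizer uses 54 of 54 (binding); land uses 51 of 61 (slack = 10).
By complementary slackness, y = 0 for the non-binding constraint.
The binding rows give the dual system: 1·y_labor + 4·y_fertilizer = 21.5 and 5·y_labor + 1·y_fertilizer = 31.5.
→ y_labor = 5.5 and y_fertilizer = 4.
corn enters the basis when its profit ≥ yᵀa₃ = 5.5·4 + 4·1 = 26.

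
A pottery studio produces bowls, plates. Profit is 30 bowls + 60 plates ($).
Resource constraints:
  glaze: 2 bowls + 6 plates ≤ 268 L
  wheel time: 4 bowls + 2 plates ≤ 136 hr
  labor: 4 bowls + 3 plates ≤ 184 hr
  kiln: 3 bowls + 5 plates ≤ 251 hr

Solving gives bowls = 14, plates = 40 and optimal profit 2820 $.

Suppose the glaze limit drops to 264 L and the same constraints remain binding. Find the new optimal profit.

2784

Check each constraint at x*: glaze 268/268 (tight); wheel time 136/136 (tight); labor 176/184 (slack 8); kiln 242/251 (slack 9).
By complementary slackness, y = 0 for the non-binding constraints.
From A_Bᵀ y = c: 2·y_glaze + 4·y_wheel time = 30; 6·y_glaze + 2·y_wheel time = 60.
Solving: y_glaze = 9, y_wheel time = 3.
Δz = y_glaze·Δb = 9 × (-4) = -36, so new z* = 2820 − 36 = 2784.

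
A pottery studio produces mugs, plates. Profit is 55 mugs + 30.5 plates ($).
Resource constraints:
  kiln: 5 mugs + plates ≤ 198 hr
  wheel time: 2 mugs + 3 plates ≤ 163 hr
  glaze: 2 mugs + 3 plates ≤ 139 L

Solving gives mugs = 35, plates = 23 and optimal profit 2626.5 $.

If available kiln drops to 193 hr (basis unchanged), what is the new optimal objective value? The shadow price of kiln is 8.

2586.5

Δb = -5, so new z* = 2626.5 + (8)·(-5) = 2626.5 − 40 = 2586.5.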